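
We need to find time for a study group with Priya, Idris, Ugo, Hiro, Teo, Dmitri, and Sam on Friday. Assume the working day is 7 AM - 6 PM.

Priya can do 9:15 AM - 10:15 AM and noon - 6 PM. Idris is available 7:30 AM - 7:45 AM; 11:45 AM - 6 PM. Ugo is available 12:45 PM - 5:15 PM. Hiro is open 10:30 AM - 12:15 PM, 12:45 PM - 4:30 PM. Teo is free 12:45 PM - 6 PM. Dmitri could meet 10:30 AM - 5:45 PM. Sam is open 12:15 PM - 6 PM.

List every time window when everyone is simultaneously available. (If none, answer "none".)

12:45-16:30

Priya ∩ Idris: 12:00-18:00.
Priya ∩ Idris ∩ Ugo: 12:45-17:15.
Priya ∩ Idris ∩ Ugo ∩ Hiro: 12:45-16:30.
Priya ∩ Idris ∩ Ugo ∩ Hiro ∩ Teo: 12:45-16:30.
Priya ∩ Idris ∩ Ugo ∩ Hiro ∩ Teo ∩ Dmitri: 12:45-16:30.
Priya ∩ Idris ∩ Ugo ∩ Hiro ∩ Teo ∩ Dmitri ∩ Sam: 12:45-16:30.
So the common availability across everyone is 12:45-16:30.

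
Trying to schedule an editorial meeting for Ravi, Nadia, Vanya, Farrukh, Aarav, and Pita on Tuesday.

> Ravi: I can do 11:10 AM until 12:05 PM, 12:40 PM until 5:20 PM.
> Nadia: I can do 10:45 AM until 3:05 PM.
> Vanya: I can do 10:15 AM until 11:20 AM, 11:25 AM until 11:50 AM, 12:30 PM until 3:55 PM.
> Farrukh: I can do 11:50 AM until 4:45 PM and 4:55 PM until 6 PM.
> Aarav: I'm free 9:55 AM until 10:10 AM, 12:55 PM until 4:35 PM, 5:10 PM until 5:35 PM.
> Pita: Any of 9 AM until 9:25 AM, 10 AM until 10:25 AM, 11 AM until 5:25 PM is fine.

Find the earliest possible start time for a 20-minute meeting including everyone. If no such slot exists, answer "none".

12:55

Ravi ∩ Nadia: 11:10-12:05, 12:40-15:05.
Ravi ∩ Nadia ∩ Vanya: 11:10-11:20, 11:25-11:50, 12:40-15:05.
Ravi ∩ Nadia ∩ Vanya ∩ Farrukh: 12:40-15:05.
Ravi ∩ Nadia ∩ Vanya ∩ Farrukh ∩ Aarav: 12:55-15:05.
Ravi ∩ Nadia ∩ Vanya ∩ Farrukh ∩ Aarav ∩ Pita: 12:55-15:05.
The first common window of at least 20 minutes is 12:55-15:05, so the earliest start is 12:55.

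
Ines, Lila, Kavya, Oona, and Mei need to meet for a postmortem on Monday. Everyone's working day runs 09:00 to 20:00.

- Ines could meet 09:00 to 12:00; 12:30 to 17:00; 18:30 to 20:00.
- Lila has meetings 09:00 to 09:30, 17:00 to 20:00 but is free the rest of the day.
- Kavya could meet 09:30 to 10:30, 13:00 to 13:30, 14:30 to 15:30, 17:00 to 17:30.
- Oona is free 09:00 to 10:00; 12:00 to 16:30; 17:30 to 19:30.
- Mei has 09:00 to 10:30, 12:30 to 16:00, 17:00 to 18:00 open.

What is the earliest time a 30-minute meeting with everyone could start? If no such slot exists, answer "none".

09:30

Ines free: 09:00-12:00, 12:30-17:00, 18:30-20:00.
Lila free: 09:30-17:00 (invert busy blocks within the working day).
Kavya free: 09:30-10:30, 13:00-13:30, 14:30-15:30, 17:00-17:30.
Oona free: 09:00-10:00, 12:00-16:30, 17:30-19:30.
Mei free: 09:00-10:30, 12:30-16:00, 17:00-18:00.
Ines ∩ Lila: 09:30-12:00, 12:30-17:00.
Ines ∩ Lila ∩ Kavya: 09:30-10:30, 13:00-13:30, 14:30-15:30.
Ines ∩ Lila ∩ Kavya ∩ Oona: 09:30-10:00, 13:00-13:30, 14:30-15:30.
Ines ∩ Lila ∩ Kavya ∩ Oona ∩ Mei: 09:30-10:00, 13:00-13:30, 14:30-15:30.
So the common availability across everyone is 09:30-10:00, 13:00-13:30, 14:30-15:30.
The first common window of at least 30 minutes is 09:30-10:00, so the earliest start is 09:30.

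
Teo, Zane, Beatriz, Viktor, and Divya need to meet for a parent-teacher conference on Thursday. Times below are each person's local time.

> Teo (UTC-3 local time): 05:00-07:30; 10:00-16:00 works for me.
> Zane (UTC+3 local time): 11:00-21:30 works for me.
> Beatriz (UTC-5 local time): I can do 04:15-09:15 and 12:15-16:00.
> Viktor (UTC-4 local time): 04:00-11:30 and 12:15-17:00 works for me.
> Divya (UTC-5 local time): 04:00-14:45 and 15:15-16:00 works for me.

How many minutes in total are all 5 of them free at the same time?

225

Teo in UTC: 08:00-10:30, 13:00-19:00 (add 3h to convert from UTC-3).
Zane in UTC: 08:00-18:30 (subtract 3h to convert from UTC+3).
Beatriz in UTC: 09:15-14:15, 17:15-21:00 (add 5h to convert from UTC-5).
Viktor in UTC: 08:00-15:30, 16:15-21:00 (add 4h to convert from UTC-4).
Divya in UTC: 09:00-19:45, 20:15-21:00 (add 5h to convert from UTC-5).
Teo ∩ Zane: 08:00-10:30, 13:00-18:30.
Teo ∩ Zane ∩ Beatriz: 09:15-10:30, 13:00-14:15, 17:15-18:30.
Teo ∩ Zane ∩ Beatriz ∩ Viktor: 09:15-10:30, 13:00-14:15, 17:15-18:30.
Teo ∩ Zane ∩ Beatriz ∩ Viktor ∩ Divya: 09:15-10:30, 13:00-14:15, 17:15-18:30.
Those are the intersection windows.
Summing the common windows: 75 + 75 + 75 = 225 minutes.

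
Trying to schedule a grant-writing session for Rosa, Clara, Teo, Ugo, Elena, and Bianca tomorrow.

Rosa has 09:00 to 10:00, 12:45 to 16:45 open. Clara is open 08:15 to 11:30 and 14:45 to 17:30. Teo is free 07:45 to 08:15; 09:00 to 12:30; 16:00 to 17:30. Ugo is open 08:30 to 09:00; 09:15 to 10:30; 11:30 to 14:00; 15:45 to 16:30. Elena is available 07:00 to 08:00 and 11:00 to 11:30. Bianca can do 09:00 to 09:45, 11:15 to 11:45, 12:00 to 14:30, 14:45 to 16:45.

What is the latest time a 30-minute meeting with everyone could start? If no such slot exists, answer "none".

none

Rosa ∩ Clara: 09:00-10:00, 14:45-16:45.
Rosa ∩ Clara ∩ Teo: 09:00-10:00, 16:00-16:45.
Rosa ∩ Clara ∩ Teo ∩ Ugo: 09:15-10:00, 16:00-16:30.
Rosa ∩ Clara ∩ Teo ∩ Ugo ∩ Elena: ∅.
Rosa ∩ Clara ∩ Teo ∩ Ugo ∩ Elena ∩ Bianca: ∅.
There is no time when everyone is free.
No common window is at least 30 minutes long.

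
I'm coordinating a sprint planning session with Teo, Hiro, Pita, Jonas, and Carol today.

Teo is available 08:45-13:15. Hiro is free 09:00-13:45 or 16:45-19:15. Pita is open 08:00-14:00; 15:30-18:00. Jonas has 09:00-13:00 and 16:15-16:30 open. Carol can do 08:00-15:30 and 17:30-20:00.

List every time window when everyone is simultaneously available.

Teo ∩ Hiro: 09:00-13:15.
Teo ∩ Hiro ∩ Pita: 09:00-13:15.
Teo ∩ Hiro ∩ Pita ∩ Jonas: 09:00-13:00.
Teo ∩ Hiro ∩ Pita ∩ Jonas ∩ Carol: 09:00-13:00.

09:00-13:00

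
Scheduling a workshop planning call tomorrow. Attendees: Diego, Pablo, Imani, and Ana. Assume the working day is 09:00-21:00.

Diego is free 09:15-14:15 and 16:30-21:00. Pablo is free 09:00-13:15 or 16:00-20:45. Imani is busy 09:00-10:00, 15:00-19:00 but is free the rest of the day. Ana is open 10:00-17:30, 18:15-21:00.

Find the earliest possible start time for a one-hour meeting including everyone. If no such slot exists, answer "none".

Diego free: 09:15-14:15, 16:30-21:00.
Pablo free: 09:00-13:15, 16:00-20:45.
Imani free: 10:00-15:00, 19:00-21:00 (invert busy blocks within the working day).
Ana free: 10:00-17:30, 18:15-21:00.
Diego ∩ Pablo: 09:15-13:15, 16:30-20:45.
Diego ∩ Pablo ∩ Imani: 10:00-13:15, 19:00-20:45.
Diego ∩ Pablo ∩ Imani ∩ Ana: 10:00-13:15, 19:00-20:45.
The first common window of at least 60 minutes is 10:00-13:15, so the earliest start is 10:00.

10:00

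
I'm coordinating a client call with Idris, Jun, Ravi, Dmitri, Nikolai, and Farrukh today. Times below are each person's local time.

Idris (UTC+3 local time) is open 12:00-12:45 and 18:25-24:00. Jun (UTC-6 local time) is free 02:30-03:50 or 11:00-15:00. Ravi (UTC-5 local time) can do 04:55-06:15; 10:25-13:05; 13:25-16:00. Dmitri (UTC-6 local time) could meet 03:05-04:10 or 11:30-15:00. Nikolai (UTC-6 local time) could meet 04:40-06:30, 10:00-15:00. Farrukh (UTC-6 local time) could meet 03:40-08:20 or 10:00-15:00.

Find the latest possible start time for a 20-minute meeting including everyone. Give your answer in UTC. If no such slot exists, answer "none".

Idris in UTC: 09:00-09:45, 15:25-21:00 (subtract 3h to convert from UTC+3).
Jun in UTC: 08:30-09:50, 17:00-21:00 (add 6h to convert from UTC-6).
Ravi in UTC: 09:55-11:15, 15:25-18:05, 18:25-21:00 (add 5h to convert from UTC-5).
Dmitri in UTC: 09:05-10:10, 17:30-21:00 (add 6h to convert from UTC-6).
Nikolai in UTC: 10:40-12:30, 16:00-21:00 (add 6h to convert from UTC-6).
Farrukh in UTC: 09:40-14:20, 16:00-21:00 (add 6h to convert from UTC-6).
Idris ∩ Jun: 09:00-09:45, 17:00-21:00.
Idris ∩ Jun ∩ Ravi: 17:00-18:05, 18:25-21:00.
Idris ∩ Jun ∩ Ravi ∩ Dmitri: 17:30-18:05, 18:25-21:00.
Idris ∩ Jun ∩ Ravi ∩ Dmitri ∩ Nikolai: 17:30-18:05, 18:25-21:00.
Idris ∩ Jun ∩ Ravi ∩ Dmitri ∩ Nikolai ∩ Farrukh: 17:30-18:05, 18:25-21:00.
The last common window of at least 20 minutes is 18:25-21:00; a 20-minute meeting can start as late as 20:40 and still end by 21:00.

20:40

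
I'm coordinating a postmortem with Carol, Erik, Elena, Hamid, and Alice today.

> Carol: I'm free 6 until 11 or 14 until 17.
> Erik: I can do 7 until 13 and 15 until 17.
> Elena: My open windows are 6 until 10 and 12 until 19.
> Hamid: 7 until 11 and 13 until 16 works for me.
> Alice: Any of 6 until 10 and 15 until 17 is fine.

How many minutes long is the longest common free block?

180

Carol ∩ Erik: 07:00-11:00, 15:00-17:00.
Carol ∩ Erik ∩ Elena: 07:00-10:00, 15:00-17:00.
Carol ∩ Erik ∩ Elena ∩ Hamid: 07:00-10:00, 15:00-16:00.
Carol ∩ Erik ∩ Elena ∩ Hamid ∩ Alice: 07:00-10:00, 15:00-16:00.
Those are the intersection windows.
The longest is 07:00-10:00 at 180 minutes.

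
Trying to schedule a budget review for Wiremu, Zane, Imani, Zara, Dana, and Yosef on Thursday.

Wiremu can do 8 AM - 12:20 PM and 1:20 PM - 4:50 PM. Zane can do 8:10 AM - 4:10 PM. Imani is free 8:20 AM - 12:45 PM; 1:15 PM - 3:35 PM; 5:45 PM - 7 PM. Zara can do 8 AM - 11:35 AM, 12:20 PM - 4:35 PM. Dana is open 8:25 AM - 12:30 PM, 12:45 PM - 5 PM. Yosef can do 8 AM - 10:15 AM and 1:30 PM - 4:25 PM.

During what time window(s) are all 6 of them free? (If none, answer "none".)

Wiremu ∩ Zane: 08:10-12:20, 13:20-16:10.
Wiremu ∩ Zane ∩ Imani: 08:20-12:20, 13:20-15:35.
Wiremu ∩ Zane ∩ Imani ∩ Zara: 08:20-11:35, 13:20-15:35.
Wiremu ∩ Zane ∩ Imani ∩ Zara ∩ Dana: 08:25-11:35, 13:20-15:35.
Wiremu ∩ Zane ∩ Imani ∩ Zara ∩ Dana ∩ Yosef: 08:25-10:15, 13:30-15:35.
Those are the intersection windows.

08:25-10:15, 13:30-15:35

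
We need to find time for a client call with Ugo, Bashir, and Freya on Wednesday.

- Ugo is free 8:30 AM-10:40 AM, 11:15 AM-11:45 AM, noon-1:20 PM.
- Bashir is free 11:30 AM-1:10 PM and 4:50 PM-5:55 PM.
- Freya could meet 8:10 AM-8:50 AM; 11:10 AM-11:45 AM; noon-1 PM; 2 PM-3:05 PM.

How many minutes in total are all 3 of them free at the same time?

75

Ugo ∩ Bashir: 11:30-11:45, 12:00-13:10.
Ugo ∩ Bashir ∩ Freya: 11:30-11:45, 12:00-13:00.
Those are the intersection windows.
Summing the common windows: 15 + 60 = 75 minutes.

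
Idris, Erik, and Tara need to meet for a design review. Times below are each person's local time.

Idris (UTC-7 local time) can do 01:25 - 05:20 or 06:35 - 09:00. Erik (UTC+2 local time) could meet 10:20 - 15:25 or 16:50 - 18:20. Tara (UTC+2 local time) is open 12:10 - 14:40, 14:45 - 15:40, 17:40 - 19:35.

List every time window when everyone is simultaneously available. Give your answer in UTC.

Idris in UTC: 08:25-12:20, 13:35-16:00 (add 7h to convert from UTC-7).
Erik in UTC: 08:20-13:25, 14:50-16:20 (subtract 2h to convert from UTC+2).
Tara in UTC: 10:10-12:40, 12:45-13:40, 15:40-17:35 (subtract 2h to convert from UTC+2).
Idris ∩ Erik: 08:25-12:20, 14:50-16:00.
Idris ∩ Erik ∩ Tara: 10:10-12:20, 15:40-16:00.
So the common availability across everyone is 10:10-12:20, 15:40-16:00.

10:10-12:20, 15:40-16:00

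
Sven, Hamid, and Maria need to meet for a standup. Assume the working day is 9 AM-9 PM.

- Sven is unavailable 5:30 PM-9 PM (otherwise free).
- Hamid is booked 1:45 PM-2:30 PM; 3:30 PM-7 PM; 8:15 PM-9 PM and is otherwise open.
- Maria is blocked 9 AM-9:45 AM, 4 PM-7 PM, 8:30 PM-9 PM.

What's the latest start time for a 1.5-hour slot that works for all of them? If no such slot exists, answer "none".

Sven free: 09:00-17:30 (invert busy blocks within the working day).
Hamid free: 09:00-13:45, 14:30-15:30, 19:00-20:15 (invert busy blocks within the working day).
Maria free: 09:45-16:00, 19:00-20:30 (invert busy blocks within the working day).
Sven ∩ Hamid: 09:00-13:45, 14:30-15:30.
Sven ∩ Hamid ∩ Maria: 09:45-13:45, 14:30-15:30.
The last common window of at least 90 minutes is 09:45-13:45; a 90-minute meeting can start as late as 12:15 and still end by 13:45.

12:15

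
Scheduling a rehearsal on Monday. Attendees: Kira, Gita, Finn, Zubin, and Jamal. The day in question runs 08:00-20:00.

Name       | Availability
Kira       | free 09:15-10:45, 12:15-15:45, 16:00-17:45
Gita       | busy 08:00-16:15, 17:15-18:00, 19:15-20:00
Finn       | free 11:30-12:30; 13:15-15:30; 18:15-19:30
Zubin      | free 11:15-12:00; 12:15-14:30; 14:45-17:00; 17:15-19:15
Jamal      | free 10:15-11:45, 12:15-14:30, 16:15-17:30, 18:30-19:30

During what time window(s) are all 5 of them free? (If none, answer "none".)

none

Kira free: 09:15-10:45, 12:15-15:45, 16:00-17:45.
Gita free: 16:15-17:15, 18:00-19:15 (invert busy blocks within the working day).
Finn free: 11:30-12:30, 13:15-15:30, 18:15-19:30.
Zubin free: 11:15-12:00, 12:15-14:30, 14:45-17:00, 17:15-19:15.
Jamal free: 10:15-11:45, 12:15-14:30, 16:15-17:30, 18:30-19:30.
Kira ∩ Gita: 16:15-17:15.
Kira ∩ Gita ∩ Finn: ∅.
Kira ∩ Gita ∩ Finn ∩ Zubin: ∅.
Kira ∩ Gita ∩ Finn ∩ Zubin ∩ Jamal: ∅.
There is no time when everyone is free.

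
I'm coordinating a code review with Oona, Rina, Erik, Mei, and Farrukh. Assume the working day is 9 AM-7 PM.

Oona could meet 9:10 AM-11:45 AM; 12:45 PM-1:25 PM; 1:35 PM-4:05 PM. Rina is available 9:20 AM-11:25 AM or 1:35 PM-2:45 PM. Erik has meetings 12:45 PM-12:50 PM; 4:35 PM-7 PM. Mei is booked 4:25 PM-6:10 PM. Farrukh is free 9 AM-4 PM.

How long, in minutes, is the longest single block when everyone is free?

125

Oona free: 09:10-11:45, 12:45-13:25, 13:35-16:05.
Rina free: 09:20-11:25, 13:35-14:45.
Erik free: 09:00-12:45, 12:50-16:35 (invert busy blocks within the working day).
Mei free: 09:00-16:25, 18:10-19:00 (invert busy blocks within the working day).
Farrukh free: 09:00-16:00.
Oona ∩ Rina: 09:20-11:25, 13:35-14:45.
Oona ∩ Rina ∩ Erik: 09:20-11:25, 13:35-14:45.
Oona ∩ Rina ∩ Erik ∩ Mei: 09:20-11:25, 13:35-14:45.
Oona ∩ Rina ∩ Erik ∩ Mei ∩ Farrukh: 09:20-11:25, 13:35-14:45.
Those are the intersection windows.
The longest is 09:20-11:25 at 125 minutes.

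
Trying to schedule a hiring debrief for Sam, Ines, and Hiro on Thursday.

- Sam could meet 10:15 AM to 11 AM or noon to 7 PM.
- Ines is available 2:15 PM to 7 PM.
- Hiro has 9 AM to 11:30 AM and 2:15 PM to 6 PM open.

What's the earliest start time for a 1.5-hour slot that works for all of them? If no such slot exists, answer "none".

14:15

Sam ∩ Ines: 14:15-19:00.
Sam ∩ Ines ∩ Hiro: 14:15-18:00.
Those are the intersection windows.
The first common window of at least 90 minutes is 14:15-18:00, so the earliest start is 14:15.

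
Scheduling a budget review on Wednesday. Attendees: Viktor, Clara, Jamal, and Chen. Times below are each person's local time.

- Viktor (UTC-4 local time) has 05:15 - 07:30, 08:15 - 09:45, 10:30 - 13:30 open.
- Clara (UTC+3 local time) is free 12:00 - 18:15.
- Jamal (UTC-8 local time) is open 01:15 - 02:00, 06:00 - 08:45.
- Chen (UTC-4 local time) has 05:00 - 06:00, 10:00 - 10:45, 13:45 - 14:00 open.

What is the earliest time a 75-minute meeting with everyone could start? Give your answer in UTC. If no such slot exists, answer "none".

Viktor in UTC: 09:15-11:30, 12:15-13:45, 14:30-17:30 (add 4h to convert from UTC-4).
Clara in UTC: 09:00-15:15 (subtract 3h to convert from UTC+3).
Jamal in UTC: 09:15-10:00, 14:00-16:45 (add 8h to convert from UTC-8).
Chen in UTC: 09:00-10:00, 14:00-14:45, 17:45-18:00 (add 4h to convert from UTC-4).
Viktor ∩ Clara: 09:15-11:30, 12:15-13:45, 14:30-15:15.
Viktor ∩ Clara ∩ Jamal: 09:15-10:00, 14:30-15:15.
Viktor ∩ Clara ∩ Jamal ∩ Chen: 09:15-10:00, 14:30-14:45.
So the common availability across everyone is 09:15-10:00, 14:30-14:45.
No common window is at least 75 minutes long.

none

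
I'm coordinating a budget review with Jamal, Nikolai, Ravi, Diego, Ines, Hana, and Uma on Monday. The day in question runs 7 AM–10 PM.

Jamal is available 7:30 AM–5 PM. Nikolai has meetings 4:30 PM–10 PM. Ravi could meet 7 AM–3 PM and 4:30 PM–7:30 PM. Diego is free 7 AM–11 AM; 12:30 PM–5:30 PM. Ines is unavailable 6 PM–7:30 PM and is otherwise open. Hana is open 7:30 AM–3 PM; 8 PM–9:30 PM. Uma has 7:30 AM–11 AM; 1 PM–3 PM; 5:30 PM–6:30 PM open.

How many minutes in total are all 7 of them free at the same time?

330

Jamal free: 07:30-17:00.
Nikolai free: 07:00-16:30 (invert busy blocks within the working day).
Ravi free: 07:00-15:00, 16:30-19:30.
Diego free: 07:00-11:00, 12:30-17:30.
Ines free: 07:00-18:00, 19:30-22:00 (invert busy blocks within the working day).
Hana free: 07:30-15:00, 20:00-21:30.
Uma free: 07:30-11:00, 13:00-15:00, 17:30-18:30.
Jamal ∩ Nikolai: 07:30-16:30.
Jamal ∩ Nikolai ∩ Ravi: 07:30-15:00.
Jamal ∩ Nikolai ∩ Ravi ∩ Diego: 07:30-11:00, 12:30-15:00.
Jamal ∩ Nikolai ∩ Ravi ∩ Diego ∩ Ines: 07:30-11:00, 12:30-15:00.
Jamal ∩ Nikolai ∩ Ravi ∩ Diego ∩ Ines ∩ Hana: 07:30-11:00, 12:30-15:00.
Jamal ∩ Nikolai ∩ Ravi ∩ Diego ∩ Ines ∩ Hana ∩ Uma: 07:30-11:00, 13:00-15:00.
Summing the common windows: 210 + 120 = 330 minutes.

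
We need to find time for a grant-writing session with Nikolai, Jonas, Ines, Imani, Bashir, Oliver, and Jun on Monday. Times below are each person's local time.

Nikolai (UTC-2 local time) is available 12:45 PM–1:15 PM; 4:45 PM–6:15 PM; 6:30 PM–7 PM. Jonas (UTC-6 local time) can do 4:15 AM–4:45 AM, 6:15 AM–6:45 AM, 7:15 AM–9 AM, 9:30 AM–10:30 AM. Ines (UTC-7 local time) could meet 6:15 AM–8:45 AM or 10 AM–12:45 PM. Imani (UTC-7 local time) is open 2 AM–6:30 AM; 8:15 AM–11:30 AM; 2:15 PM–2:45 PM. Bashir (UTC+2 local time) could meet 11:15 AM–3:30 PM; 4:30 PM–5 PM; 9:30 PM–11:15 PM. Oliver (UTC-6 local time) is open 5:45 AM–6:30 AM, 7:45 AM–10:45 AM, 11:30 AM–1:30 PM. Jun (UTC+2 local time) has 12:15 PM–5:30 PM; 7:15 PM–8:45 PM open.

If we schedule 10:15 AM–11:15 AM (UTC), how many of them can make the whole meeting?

Nikolai in UTC: 14:45-15:15, 18:45-20:15, 20:30-21:00 (add 2h to convert from UTC-2).
Jonas in UTC: 10:15-10:45, 12:15-12:45, 13:15-15:00, 15:30-16:30 (add 6h to convert from UTC-6).
Ines in UTC: 13:15-15:45, 17:00-19:45 (add 7h to convert from UTC-7).
Imani in UTC: 09:00-13:30, 15:15-18:30, 21:15-21:45 (add 7h to convert from UTC-7).
Bashir in UTC: 09:15-13:30, 14:30-15:00, 19:30-21:15 (subtract 2h to convert from UTC+2).
Oliver in UTC: 11:45-12:30, 13:45-16:45, 17:30-19:30 (add 6h to convert from UTC-6).
Jun in UTC: 10:15-15:30, 17:15-18:45 (subtract 2h to convert from UTC+2).
Imani, Bashir, and Jun can make the full 10:15-11:15 slot — that's 3.

3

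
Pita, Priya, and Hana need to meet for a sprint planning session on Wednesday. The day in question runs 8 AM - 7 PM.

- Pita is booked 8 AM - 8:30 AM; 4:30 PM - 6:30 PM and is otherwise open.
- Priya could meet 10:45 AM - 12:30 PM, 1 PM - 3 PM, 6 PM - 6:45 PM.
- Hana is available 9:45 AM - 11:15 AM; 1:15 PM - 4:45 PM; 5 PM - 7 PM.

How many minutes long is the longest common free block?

105

Pita free: 08:30-16:30, 18:30-19:00 (invert busy blocks within the working day).
Priya free: 10:45-12:30, 13:00-15:00, 18:00-18:45.
Hana free: 09:45-11:15, 13:15-16:45, 17:00-19:00.
Pita ∩ Priya: 10:45-12:30, 13:00-15:00, 18:30-18:45.
Pita ∩ Priya ∩ Hana: 10:45-11:15, 13:15-15:00, 18:30-18:45.
The longest is 13:15-15:00 at 105 minutes.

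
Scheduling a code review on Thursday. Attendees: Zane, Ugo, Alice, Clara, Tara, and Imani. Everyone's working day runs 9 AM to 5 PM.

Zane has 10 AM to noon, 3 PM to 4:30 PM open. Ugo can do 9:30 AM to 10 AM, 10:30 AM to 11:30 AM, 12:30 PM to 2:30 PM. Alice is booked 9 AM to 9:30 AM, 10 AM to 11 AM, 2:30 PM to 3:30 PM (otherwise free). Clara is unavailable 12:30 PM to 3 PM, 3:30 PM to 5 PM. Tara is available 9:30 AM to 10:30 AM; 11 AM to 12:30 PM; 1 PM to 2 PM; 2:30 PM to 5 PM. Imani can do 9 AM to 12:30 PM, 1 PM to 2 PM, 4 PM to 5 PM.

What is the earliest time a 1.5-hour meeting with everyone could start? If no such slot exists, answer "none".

Zane free: 10:00-12:00, 15:00-16:30.
Ugo free: 09:30-10:00, 10:30-11:30, 12:30-14:30.
Alice free: 09:30-10:00, 11:00-14:30, 15:30-17:00 (invert busy blocks within the working day).
Clara free: 09:00-12:30, 15:00-15:30 (invert busy blocks within the working day).
Tara free: 09:30-10:30, 11:00-12:30, 13:00-14:00, 14:30-17:00.
Imani free: 09:00-12:30, 13:00-14:00, 16:00-17:00.
Zane ∩ Ugo: 10:30-11:30.
Zane ∩ Ugo ∩ Alice: 11:00-11:30.
Zane ∩ Ugo ∩ Alice ∩ Clara: 11:00-11:30.
Zane ∩ Ugo ∩ Alice ∩ Clara ∩ Tara: 11:00-11:30.
Zane ∩ Ugo ∩ Alice ∩ Clara ∩ Tara ∩ Imani: 11:00-11:30.
Those are the intersection windows.
No common window is at least 90 minutes long.

none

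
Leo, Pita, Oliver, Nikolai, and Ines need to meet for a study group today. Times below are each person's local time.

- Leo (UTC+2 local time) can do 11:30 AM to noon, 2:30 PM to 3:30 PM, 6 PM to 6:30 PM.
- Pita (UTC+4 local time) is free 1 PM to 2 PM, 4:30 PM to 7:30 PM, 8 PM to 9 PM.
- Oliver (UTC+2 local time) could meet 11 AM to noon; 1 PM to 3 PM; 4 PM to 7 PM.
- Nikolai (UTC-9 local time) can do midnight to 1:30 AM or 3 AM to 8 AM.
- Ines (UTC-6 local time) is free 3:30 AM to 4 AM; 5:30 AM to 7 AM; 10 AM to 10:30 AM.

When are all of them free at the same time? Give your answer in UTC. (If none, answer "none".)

09:30-10:00, 12:30-13:00, 16:00-16:30

Leo in UTC: 09:30-10:00, 12:30-13:30, 16:00-16:30 (subtract 2h to convert from UTC+2).
Pita in UTC: 09:00-10:00, 12:30-15:30, 16:00-17:00 (subtract 4h to convert from UTC+4).
Oliver in UTC: 09:00-10:00, 11:00-13:00, 14:00-17:00 (subtract 2h to convert from UTC+2).
Nikolai in UTC: 09:00-10:30, 12:00-17:00 (add 9h to convert from UTC-9).
Ines in UTC: 09:30-10:00, 11:30-13:00, 16:00-16:30 (add 6h to convert from UTC-6).
Leo ∩ Pita: 09:30-10:00, 12:30-13:30, 16:00-16:30.
Leo ∩ Pita ∩ Oliver: 09:30-10:00, 12:30-13:00, 16:00-16:30.
Leo ∩ Pita ∩ Oliver ∩ Nikolai: 09:30-10:00, 12:30-13:00, 16:00-16:30.
Leo ∩ Pita ∩ Oliver ∩ Nikolai ∩ Ines: 09:30-10:00, 12:30-13:00, 16:00-16:30.
So the common availability across everyone is 09:30-10:00, 12:30-13:00, 16:00-16:30.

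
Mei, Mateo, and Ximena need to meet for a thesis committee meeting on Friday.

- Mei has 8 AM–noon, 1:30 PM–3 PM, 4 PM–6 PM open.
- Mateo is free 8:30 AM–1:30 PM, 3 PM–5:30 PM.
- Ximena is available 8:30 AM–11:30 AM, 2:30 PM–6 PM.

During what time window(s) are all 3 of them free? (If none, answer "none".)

08:30-11:30, 16:00-17:30

Mei ∩ Mateo: 08:30-12:00, 16:00-17:30.
Mei ∩ Mateo ∩ Ximena: 08:30-11:30, 16:00-17:30.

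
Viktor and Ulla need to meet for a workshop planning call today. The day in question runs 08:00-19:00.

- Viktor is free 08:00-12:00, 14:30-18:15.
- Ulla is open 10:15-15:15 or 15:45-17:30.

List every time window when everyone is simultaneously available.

Viktor ∩ Ulla: 10:15-12:00, 14:30-15:15, 15:45-17:30.

10:15-12:00, 14:30-15:15, 15:45-17:30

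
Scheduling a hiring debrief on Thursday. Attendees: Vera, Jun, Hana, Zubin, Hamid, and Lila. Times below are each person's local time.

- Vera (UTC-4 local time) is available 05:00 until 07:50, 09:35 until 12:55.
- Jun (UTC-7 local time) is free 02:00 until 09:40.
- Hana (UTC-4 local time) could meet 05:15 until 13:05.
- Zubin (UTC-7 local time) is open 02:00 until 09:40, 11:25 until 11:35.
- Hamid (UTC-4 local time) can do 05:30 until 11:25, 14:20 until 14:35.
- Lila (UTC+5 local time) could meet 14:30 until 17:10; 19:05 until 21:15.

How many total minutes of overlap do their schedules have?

220

Vera in UTC: 09:00-11:50, 13:35-16:55 (add 4h to convert from UTC-4).
Jun in UTC: 09:00-16:40 (add 7h to convert from UTC-7).
Hana in UTC: 09:15-17:05 (add 4h to convert from UTC-4).
Zubin in UTC: 09:00-16:40, 18:25-18:35 (add 7h to convert from UTC-7).
Hamid in UTC: 09:30-15:25, 18:20-18:35 (add 4h to convert from UTC-4).
Lila in UTC: 09:30-12:10, 14:05-16:15 (subtract 5h to convert from UTC+5).
Vera ∩ Jun: 09:00-11:50, 13:35-16:40.
Vera ∩ Jun ∩ Hana: 09:15-11:50, 13:35-16:40.
Vera ∩ Jun ∩ Hana ∩ Zubin: 09:15-11:50, 13:35-16:40.
Vera ∩ Jun ∩ Hana ∩ Zubin ∩ Hamid: 09:30-11:50, 13:35-15:25.
Vera ∩ Jun ∩ Hana ∩ Zubin ∩ Hamid ∩ Lila: 09:30-11:50, 14:05-15:25.
Summing the common windows: 140 + 80 = 220 minutes.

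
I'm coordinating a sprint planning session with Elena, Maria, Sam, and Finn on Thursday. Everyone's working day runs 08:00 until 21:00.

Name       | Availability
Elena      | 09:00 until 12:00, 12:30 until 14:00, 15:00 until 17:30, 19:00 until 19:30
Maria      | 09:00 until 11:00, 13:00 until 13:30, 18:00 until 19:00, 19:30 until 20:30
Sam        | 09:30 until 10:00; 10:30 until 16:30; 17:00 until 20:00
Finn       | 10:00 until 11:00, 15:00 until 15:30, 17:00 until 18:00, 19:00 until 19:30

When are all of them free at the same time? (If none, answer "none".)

Elena ∩ Maria: 09:00-11:00, 13:00-13:30.
Elena ∩ Maria ∩ Sam: 09:30-10:00, 10:30-11:00, 13:00-13:30.
Elena ∩ Maria ∩ Sam ∩ Finn: 10:30-11:00.

10:30-11:00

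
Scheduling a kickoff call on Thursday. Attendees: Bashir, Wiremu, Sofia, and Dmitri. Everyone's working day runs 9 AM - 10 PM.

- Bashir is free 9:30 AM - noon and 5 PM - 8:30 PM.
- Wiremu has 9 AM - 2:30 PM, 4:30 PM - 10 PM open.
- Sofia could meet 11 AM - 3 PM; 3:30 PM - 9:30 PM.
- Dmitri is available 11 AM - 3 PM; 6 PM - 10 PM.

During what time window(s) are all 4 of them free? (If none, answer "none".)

11:00-12:00, 18:00-20:30

Bashir ∩ Wiremu: 09:30-12:00, 17:00-20:30.
Bashir ∩ Wiremu ∩ Sofia: 11:00-12:00, 17:00-20:30.
Bashir ∩ Wiremu ∩ Sofia ∩ Dmitri: 11:00-12:00, 18:00-20:30.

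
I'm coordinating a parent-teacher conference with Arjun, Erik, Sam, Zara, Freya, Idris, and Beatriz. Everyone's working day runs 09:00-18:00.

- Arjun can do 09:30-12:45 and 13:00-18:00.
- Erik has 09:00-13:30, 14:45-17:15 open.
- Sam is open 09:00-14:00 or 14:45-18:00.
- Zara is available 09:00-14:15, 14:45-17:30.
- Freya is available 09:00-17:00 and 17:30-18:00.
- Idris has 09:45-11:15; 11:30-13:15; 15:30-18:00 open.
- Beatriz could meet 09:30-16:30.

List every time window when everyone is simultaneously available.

Arjun ∩ Erik: 09:30-12:45, 13:00-13:30, 14:45-17:15.
Arjun ∩ Erik ∩ Sam: 09:30-12:45, 13:00-13:30, 14:45-17:15.
Arjun ∩ Erik ∩ Sam ∩ Zara: 09:30-12:45, 13:00-13:30, 14:45-17:15.
Arjun ∩ Erik ∩ Sam ∩ Zara ∩ Freya: 09:30-12:45, 13:00-13:30, 14:45-17:00.
Arjun ∩ Erik ∩ Sam ∩ Zara ∩ Freya ∩ Idris: 09:45-11:15, 11:30-12:45, 13:00-13:15, 15:30-17:00.
Arjun ∩ Erik ∩ Sam ∩ Zara ∩ Freya ∩ Idris ∩ Beatriz: 09:45-11:15, 11:30-12:45, 13:00-13:15, 15:30-16:30.
Those are the intersection windows.

09:45-11:15, 11:30-12:45, 13:00-13:15, 15:30-16:30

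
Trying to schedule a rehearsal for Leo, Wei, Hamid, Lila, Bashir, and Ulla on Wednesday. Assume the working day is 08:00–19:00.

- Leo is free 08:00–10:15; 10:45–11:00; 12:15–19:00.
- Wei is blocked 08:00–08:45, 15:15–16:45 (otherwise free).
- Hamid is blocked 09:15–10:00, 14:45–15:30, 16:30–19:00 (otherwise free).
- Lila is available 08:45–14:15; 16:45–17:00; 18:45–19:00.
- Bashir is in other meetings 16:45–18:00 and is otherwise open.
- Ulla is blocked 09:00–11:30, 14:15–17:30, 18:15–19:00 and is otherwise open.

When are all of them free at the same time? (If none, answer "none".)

08:45-09:00, 12:15-14:15

Leo free: 08:00-10:15, 10:45-11:00, 12:15-19:00.
Wei free: 08:45-15:15, 16:45-19:00 (invert busy blocks within the working day).
Hamid free: 08:00-09:15, 10:00-14:45, 15:30-16:30 (invert busy blocks within the working day).
Lila free: 08:45-14:15, 16:45-17:00, 18:45-19:00.
Bashir free: 08:00-16:45, 18:00-19:00 (invert busy blocks within the working day).
Ulla free: 08:00-09:00, 11:30-14:15, 17:30-18:15 (invert busy blocks within the working day).
Leo ∩ Wei: 08:45-10:15, 10:45-11:00, 12:15-15:15, 16:45-19:00.
Leo ∩ Wei ∩ Hamid: 08:45-09:15, 10:00-10:15, 10:45-11:00, 12:15-14:45.
Leo ∩ Wei ∩ Hamid ∩ Lila: 08:45-09:15, 10:00-10:15, 10:45-11:00, 12:15-14:15.
Leo ∩ Wei ∩ Hamid ∩ Lila ∩ Bashir: 08:45-09:15, 10:00-10:15, 10:45-11:00, 12:15-14:15.
Leo ∩ Wei ∩ Hamid ∩ Lila ∩ Bashir ∩ Ulla: 08:45-09:00, 12:15-14:15.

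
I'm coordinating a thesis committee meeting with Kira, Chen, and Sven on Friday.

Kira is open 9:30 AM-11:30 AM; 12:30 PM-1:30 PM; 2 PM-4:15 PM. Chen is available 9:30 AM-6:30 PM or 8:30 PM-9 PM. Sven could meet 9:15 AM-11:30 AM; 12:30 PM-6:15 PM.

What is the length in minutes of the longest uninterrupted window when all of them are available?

135

Kira ∩ Chen: 09:30-11:30, 12:30-13:30, 14:00-16:15.
Kira ∩ Chen ∩ Sven: 09:30-11:30, 12:30-13:30, 14:00-16:15.
Those are the intersection windows.
The longest is 14:00-16:15 at 135 minutes.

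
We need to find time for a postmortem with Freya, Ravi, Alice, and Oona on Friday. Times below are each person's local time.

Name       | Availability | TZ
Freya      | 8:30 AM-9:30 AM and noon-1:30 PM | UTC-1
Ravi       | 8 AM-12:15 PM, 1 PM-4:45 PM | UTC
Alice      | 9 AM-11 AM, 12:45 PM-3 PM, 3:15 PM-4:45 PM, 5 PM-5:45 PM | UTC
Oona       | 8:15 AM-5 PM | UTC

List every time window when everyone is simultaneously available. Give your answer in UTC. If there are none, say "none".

09:30-10:30, 13:00-14:30

Freya in UTC: 09:30-10:30, 13:00-14:30 (add 1h to convert from UTC-1).
Ravi in UTC: 08:00-12:15, 13:00-16:45.
Alice in UTC: 09:00-11:00, 12:45-15:00, 15:15-16:45, 17:00-17:45.
Oona in UTC: 08:15-17:00.
Freya ∩ Ravi: 09:30-10:30, 13:00-14:30.
Freya ∩ Ravi ∩ Alice: 09:30-10:30, 13:00-14:30.
Freya ∩ Ravi ∩ Alice ∩ Oona: 09:30-10:30, 13:00-14:30.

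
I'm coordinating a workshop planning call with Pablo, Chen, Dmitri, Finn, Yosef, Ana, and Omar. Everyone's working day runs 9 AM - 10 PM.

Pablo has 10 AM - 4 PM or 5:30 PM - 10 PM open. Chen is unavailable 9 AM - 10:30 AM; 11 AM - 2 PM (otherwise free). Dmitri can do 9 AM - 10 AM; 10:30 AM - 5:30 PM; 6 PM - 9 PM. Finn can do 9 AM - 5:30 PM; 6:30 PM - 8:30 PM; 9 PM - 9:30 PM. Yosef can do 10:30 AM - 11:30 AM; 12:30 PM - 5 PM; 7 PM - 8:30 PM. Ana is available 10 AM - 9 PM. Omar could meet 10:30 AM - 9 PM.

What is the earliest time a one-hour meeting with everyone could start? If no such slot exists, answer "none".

14:00

Pablo free: 10:00-16:00, 17:30-22:00.
Chen free: 10:30-11:00, 14:00-22:00 (invert busy blocks within the working day).
Dmitri free: 09:00-10:00, 10:30-17:30, 18:00-21:00.
Finn free: 09:00-17:30, 18:30-20:30, 21:00-21:30.
Yosef free: 10:30-11:30, 12:30-17:00, 19:00-20:30.
Ana free: 10:00-21:00.
Omar free: 10:30-21:00.
Pablo ∩ Chen: 10:30-11:00, 14:00-16:00, 17:30-22:00.
Pablo ∩ Chen ∩ Dmitri: 10:30-11:00, 14:00-16:00, 18:00-21:00.
Pablo ∩ Chen ∩ Dmitri ∩ Finn: 10:30-11:00, 14:00-16:00, 18:30-20:30.
Pablo ∩ Chen ∩ Dmitri ∩ Finn ∩ Yosef: 10:30-11:00, 14:00-16:00, 19:00-20:30.
Pablo ∩ Chen ∩ Dmitri ∩ Finn ∩ Yosef ∩ Ana: 10:30-11:00, 14:00-16:00, 19:00-20:30.
Pablo ∩ Chen ∩ Dmitri ∩ Finn ∩ Yosef ∩ Ana ∩ Omar: 10:30-11:00, 14:00-16:00, 19:00-20:30.
So the common availability across everyone is 10:30-11:00, 14:00-16:00, 19:00-20:30.
The first common window of at least 60 minutes is 14:00-16:00, so the earliest start is 14:00.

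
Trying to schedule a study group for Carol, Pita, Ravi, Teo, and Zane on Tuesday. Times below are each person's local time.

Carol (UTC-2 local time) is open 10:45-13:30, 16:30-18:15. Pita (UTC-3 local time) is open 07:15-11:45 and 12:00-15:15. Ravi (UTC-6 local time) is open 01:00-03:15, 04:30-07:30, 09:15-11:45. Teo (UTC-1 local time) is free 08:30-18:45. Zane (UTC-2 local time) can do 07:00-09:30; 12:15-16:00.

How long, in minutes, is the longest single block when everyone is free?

15

Carol in UTC: 12:45-15:30, 18:30-20:15 (add 2h to convert from UTC-2).
Pita in UTC: 10:15-14:45, 15:00-18:15 (add 3h to convert from UTC-3).
Ravi in UTC: 07:00-09:15, 10:30-13:30, 15:15-17:45 (add 6h to convert from UTC-6).
Teo in UTC: 09:30-19:45 (add 1h to convert from UTC-1).
Zane in UTC: 09:00-11:30, 14:15-18:00 (add 2h to convert from UTC-2).
Carol ∩ Pita: 12:45-14:45, 15:00-15:30.
Carol ∩ Pita ∩ Ravi: 12:45-13:30, 15:15-15:30.
Carol ∩ Pita ∩ Ravi ∩ Teo: 12:45-13:30, 15:15-15:30.
Carol ∩ Pita ∩ Ravi ∩ Teo ∩ Zane: 15:15-15:30.
So the common availability across everyone is 15:15-15:30.
The longest is 15:15-15:30 at 15 minutes.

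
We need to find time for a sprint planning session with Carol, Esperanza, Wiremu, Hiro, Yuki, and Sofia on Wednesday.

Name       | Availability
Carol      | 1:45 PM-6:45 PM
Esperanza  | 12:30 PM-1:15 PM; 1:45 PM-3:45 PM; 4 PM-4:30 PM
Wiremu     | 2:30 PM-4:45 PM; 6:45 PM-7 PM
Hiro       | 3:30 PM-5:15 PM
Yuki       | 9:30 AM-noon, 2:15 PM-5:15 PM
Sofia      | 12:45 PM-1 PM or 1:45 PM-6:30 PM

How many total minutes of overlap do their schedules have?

Carol ∩ Esperanza: 13:45-15:45, 16:00-16:30.
Carol ∩ Esperanza ∩ Wiremu: 14:30-15:45, 16:00-16:30.
Carol ∩ Esperanza ∩ Wiremu ∩ Hiro: 15:30-15:45, 16:00-16:30.
Carol ∩ Esperanza ∩ Wiremu ∩ Hiro ∩ Yuki: 15:30-15:45, 16:00-16:30.
Carol ∩ Esperanza ∩ Wiremu ∩ Hiro ∩ Yuki ∩ Sofia: 15:30-15:45, 16:00-16:30.
Summing the common windows: 15 + 30 = 45 minutes.

45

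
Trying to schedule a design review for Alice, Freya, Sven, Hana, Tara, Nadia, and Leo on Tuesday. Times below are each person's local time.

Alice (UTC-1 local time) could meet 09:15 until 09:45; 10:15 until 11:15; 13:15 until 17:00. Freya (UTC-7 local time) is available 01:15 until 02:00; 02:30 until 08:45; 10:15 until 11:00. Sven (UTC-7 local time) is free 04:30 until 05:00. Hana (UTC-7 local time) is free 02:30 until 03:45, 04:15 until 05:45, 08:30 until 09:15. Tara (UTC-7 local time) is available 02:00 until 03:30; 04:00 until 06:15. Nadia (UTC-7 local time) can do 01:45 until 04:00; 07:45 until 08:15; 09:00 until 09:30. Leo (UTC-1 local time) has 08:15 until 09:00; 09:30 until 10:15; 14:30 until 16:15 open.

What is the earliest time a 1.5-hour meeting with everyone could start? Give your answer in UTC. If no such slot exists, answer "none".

none

Alice in UTC: 10:15-10:45, 11:15-12:15, 14:15-18:00 (add 1h to convert from UTC-1).
Freya in UTC: 08:15-09:00, 09:30-15:45, 17:15-18:00 (add 7h to convert from UTC-7).
Sven in UTC: 11:30-12:00 (add 7h to convert from UTC-7).
Hana in UTC: 09:30-10:45, 11:15-12:45, 15:30-16:15 (add 7h to convert from UTC-7).
Tara in UTC: 09:00-10:30, 11:00-13:15 (add 7h to convert from UTC-7).
Nadia in UTC: 08:45-11:00, 14:45-15:15, 16:00-16:30 (add 7h to convert from UTC-7).
Leo in UTC: 09:15-10:00, 10:30-11:15, 15:30-17:15 (add 1h to convert from UTC-1).
Alice ∩ Freya: 10:15-10:45, 11:15-12:15, 14:15-15:45, 17:15-18:00.
Alice ∩ Freya ∩ Sven: 11:30-12:00.
Alice ∩ Freya ∩ Sven ∩ Hana: 11:30-12:00.
Alice ∩ Freya ∩ Sven ∩ Hana ∩ Tara: 11:30-12:00.
Alice ∩ Freya ∩ Sven ∩ Hana ∩ Tara ∩ Nadia: ∅.
Alice ∩ Freya ∩ Sven ∩ Hana ∩ Tara ∩ Nadia ∩ Leo: ∅.
There is no time when everyone is free.
No common window is at least 90 minutes long.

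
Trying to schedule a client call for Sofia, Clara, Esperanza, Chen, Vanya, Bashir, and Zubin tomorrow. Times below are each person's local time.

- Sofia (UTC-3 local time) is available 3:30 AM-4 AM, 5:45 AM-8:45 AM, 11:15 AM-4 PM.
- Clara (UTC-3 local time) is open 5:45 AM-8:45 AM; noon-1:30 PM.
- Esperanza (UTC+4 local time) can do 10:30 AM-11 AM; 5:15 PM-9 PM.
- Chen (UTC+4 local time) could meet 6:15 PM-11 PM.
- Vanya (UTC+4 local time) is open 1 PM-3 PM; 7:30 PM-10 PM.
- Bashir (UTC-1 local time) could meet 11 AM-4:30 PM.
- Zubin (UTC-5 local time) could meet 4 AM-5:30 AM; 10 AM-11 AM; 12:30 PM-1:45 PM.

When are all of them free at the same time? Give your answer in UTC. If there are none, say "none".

Sofia in UTC: 06:30-07:00, 08:45-11:45, 14:15-19:00 (add 3h to convert from UTC-3).
Clara in UTC: 08:45-11:45, 15:00-16:30 (add 3h to convert from UTC-3).
Esperanza in UTC: 06:30-07:00, 13:15-17:00 (subtract 4h to convert from UTC+4).
Chen in UTC: 14:15-19:00 (subtract 4h to convert from UTC+4).
Vanya in UTC: 09:00-11:00, 15:30-18:00 (subtract 4h to convert from UTC+4).
Bashir in UTC: 12:00-17:30 (add 1h to convert from UTC-1).
Zubin in UTC: 09:00-10:30, 15:00-16:00, 17:30-18:45 (add 5h to convert from UTC-5).
Sofia ∩ Clara: 08:45-11:45, 15:00-16:30.
Sofia ∩ Clara ∩ Esperanza: 15:00-16:30.
Sofia ∩ Clara ∩ Esperanza ∩ Chen: 15:00-16:30.
Sofia ∩ Clara ∩ Esperanza ∩ Chen ∩ Vanya: 15:30-16:30.
Sofia ∩ Clara ∩ Esperanza ∩ Chen ∩ Vanya ∩ Bashir: 15:30-16:30.
Sofia ∩ Clara ∩ Esperanza ∩ Chen ∩ Vanya ∩ Bashir ∩ Zubin: 15:30-16:00.
Those are the intersection windows.

15:30-16:00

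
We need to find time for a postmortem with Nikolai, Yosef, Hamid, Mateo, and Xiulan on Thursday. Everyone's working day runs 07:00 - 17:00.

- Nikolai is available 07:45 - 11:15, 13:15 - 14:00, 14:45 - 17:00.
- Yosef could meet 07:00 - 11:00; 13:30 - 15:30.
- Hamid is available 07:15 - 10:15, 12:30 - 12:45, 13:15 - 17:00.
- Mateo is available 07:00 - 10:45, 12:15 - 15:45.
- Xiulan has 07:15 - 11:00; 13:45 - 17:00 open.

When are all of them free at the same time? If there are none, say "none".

07:45-10:15, 13:45-14:00, 14:45-15:30

Nikolai ∩ Yosef: 07:45-11:00, 13:30-14:00, 14:45-15:30.
Nikolai ∩ Yosef ∩ Hamid: 07:45-10:15, 13:30-14:00, 14:45-15:30.
Nikolai ∩ Yosef ∩ Hamid ∩ Mateo: 07:45-10:15, 13:30-14:00, 14:45-15:30.
Nikolai ∩ Yosef ∩ Hamid ∩ Mateo ∩ Xiulan: 07:45-10:15, 13:45-14:00, 14:45-15:30.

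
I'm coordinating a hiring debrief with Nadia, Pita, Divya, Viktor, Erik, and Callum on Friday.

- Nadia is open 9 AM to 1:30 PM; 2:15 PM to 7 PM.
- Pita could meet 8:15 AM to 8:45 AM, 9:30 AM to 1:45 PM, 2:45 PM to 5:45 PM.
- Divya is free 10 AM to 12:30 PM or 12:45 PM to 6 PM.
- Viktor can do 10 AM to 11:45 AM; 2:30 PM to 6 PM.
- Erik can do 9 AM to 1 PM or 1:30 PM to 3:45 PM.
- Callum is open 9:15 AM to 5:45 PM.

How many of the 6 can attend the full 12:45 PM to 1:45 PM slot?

3

Pita, Divya, and Callum can make the full 12:45-13:45 slot — that's 3.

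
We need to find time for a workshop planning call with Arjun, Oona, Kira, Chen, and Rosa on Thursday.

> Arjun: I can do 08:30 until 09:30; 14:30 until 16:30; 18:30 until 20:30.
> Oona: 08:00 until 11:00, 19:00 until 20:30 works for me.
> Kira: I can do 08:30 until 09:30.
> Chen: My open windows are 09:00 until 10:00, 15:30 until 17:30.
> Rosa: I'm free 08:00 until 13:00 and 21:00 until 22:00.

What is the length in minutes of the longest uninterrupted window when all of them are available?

Arjun ∩ Oona: 08:30-09:30, 19:00-20:30.
Arjun ∩ Oona ∩ Kira: 08:30-09:30.
Arjun ∩ Oona ∩ Kira ∩ Chen: 09:00-09:30.
Arjun ∩ Oona ∩ Kira ∩ Chen ∩ Rosa: 09:00-09:30.
Those are the intersection windows.
The longest is 09:00-09:30 at 30 minutes.

30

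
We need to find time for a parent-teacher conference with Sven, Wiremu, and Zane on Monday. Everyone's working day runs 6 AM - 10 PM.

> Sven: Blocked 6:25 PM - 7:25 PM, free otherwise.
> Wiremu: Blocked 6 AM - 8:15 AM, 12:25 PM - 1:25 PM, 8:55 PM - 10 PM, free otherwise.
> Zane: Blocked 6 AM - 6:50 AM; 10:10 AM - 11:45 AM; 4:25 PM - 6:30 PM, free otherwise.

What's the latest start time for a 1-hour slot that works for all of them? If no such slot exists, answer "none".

19:55

Sven free: 06:00-18:25, 19:25-22:00 (invert busy blocks within the working day).
Wiremu free: 08:15-12:25, 13:25-20:55 (invert busy blocks within the working day).
Zane free: 06:50-10:10, 11:45-16:25, 18:30-22:00 (invert busy blocks within the working day).
Sven ∩ Wiremu: 08:15-12:25, 13:25-18:25, 19:25-20:55.
Sven ∩ Wiremu ∩ Zane: 08:15-10:10, 11:45-12:25, 13:25-16:25, 19:25-20:55.
The last common window of at least 60 minutes is 19:25-20:55; a 60-minute meeting can start as late as 19:55 and still end by 20:55.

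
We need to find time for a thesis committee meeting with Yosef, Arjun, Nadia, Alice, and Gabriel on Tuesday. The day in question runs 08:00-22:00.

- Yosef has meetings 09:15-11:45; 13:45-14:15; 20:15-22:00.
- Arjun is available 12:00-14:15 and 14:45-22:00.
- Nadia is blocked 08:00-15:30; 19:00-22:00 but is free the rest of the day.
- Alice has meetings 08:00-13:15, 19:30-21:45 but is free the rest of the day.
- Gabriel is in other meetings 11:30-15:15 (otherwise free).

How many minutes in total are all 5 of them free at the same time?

Yosef free: 08:00-09:15, 11:45-13:45, 14:15-20:15 (invert busy blocks within the working day).
Arjun free: 12:00-14:15, 14:45-22:00.
Nadia free: 15:30-19:00 (invert busy blocks within the working day).
Alice free: 13:15-19:30, 21:45-22:00 (invert busy blocks within the working day).
Gabriel free: 08:00-11:30, 15:15-22:00 (invert busy blocks within the working day).
Yosef ∩ Arjun: 12:00-13:45, 14:45-20:15.
Yosef ∩ Arjun ∩ Nadia: 15:30-19:00.
Yosef ∩ Arjun ∩ Nadia ∩ Alice: 15:30-19:00.
Yosef ∩ Arjun ∩ Nadia ∩ Alice ∩ Gabriel: 15:30-19:00.
That's a single block of 210 minutes.

210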